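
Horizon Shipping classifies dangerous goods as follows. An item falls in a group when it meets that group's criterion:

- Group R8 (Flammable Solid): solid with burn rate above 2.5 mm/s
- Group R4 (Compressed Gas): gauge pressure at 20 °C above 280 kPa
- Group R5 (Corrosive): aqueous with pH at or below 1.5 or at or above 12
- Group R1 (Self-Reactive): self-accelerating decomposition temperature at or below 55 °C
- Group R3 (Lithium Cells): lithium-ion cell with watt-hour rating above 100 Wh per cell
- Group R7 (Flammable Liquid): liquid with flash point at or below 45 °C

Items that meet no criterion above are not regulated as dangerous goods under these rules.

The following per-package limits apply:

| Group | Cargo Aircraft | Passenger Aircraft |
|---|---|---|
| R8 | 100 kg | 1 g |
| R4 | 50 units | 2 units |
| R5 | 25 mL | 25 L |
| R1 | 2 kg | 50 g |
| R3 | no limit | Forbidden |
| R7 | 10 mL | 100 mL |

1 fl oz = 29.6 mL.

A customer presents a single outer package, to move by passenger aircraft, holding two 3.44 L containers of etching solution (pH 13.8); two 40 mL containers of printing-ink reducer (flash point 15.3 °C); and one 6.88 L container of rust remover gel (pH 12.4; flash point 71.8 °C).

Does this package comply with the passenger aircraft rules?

The etching solution has pH 13.8, which is ≥ 12, so it is Group R5 (Corrosive).
The printing-ink reducer has flash point 15.3 °C, which is ≤ 45 °C, so it is Group R7 (Flammable Liquid).
With pH 12.4 (≥ 12), the rust remover gel falls in Group R5.
Total Group R5: (two 3.44 L containers = 6.88 L) + 6.88 L = 13.76 L.
13.76 L is within the passenger aircraft limit of 25 L for Group R5.
Group R7 quantity: two 40 mL containers = 80 mL.
That is within the Group R7 passenger aircraft limit of 100 mL.
Every hazard group is within its passenger aircraft limit and no segregation rule is violated.

Yes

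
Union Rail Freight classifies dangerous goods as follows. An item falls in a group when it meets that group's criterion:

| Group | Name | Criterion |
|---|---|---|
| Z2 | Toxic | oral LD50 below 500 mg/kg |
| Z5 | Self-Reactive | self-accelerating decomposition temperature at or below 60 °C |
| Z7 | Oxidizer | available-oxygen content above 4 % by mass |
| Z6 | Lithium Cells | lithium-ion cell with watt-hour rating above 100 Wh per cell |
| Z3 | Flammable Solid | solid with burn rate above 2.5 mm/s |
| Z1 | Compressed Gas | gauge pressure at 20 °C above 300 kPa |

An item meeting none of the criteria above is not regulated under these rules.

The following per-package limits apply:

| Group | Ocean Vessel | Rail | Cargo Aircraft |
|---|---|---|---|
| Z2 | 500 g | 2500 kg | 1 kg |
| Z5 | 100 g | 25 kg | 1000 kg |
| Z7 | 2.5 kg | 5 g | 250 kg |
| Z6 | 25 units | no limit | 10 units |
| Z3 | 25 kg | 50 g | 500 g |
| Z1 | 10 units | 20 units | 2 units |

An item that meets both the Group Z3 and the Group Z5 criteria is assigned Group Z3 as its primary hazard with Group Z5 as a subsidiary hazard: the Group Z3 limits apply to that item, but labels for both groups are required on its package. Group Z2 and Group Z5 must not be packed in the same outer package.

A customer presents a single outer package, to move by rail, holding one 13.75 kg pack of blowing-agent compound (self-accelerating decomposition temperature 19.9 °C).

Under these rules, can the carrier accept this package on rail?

The blowing-agent compound has self-accelerating decomposition temperature 19.9 °C, which is ≤ 60 °C, so it is Group Z5 (Self-Reactive).
Group Z5 quantity: 13.75 kg.
13.75 kg ≤ 25 kg (rail limit, Group Z5) — within limit.

Yes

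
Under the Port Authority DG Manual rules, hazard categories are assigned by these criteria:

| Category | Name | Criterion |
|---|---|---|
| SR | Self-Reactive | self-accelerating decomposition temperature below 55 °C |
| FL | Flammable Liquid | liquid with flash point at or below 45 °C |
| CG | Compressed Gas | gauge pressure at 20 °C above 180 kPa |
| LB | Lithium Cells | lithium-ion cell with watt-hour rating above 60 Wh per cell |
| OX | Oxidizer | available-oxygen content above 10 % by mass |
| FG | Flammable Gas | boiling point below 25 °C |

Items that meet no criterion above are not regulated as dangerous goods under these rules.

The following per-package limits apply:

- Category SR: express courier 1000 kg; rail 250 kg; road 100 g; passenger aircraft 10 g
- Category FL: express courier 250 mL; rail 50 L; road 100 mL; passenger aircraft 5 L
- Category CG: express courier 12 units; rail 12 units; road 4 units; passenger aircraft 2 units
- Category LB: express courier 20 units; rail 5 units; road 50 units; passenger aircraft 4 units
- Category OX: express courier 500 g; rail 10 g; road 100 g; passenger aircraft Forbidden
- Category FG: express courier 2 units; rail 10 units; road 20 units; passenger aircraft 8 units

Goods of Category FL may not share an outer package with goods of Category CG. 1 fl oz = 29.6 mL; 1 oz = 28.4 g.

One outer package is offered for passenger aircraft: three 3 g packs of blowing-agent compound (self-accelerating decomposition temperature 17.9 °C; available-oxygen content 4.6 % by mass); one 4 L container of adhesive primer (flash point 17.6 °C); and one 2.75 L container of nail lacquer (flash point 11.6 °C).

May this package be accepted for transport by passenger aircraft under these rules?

No

The blowing-agent compound has self-accelerating decomposition temperature 17.9 °C, which is < 55 °C, so it is Category SR (Self-Reactive).
Flash point 17.6 °C meets the Category FL criterion (Flammable Liquid), so the adhesive primer is Category FL.
The nail lacquer has flash point 11.6 °C, which is ≤ 45 °C, so it is Category FL (Flammable Liquid).
Category FL net quantity: 4 L + 2.75 L = 6.75 L.
That exceeds the Category FL passenger aircraft limit of 5 L.
Category SR quantity: three 3 g packs = 9 g.
9 g ≤ 10 g (passenger aircraft limit, Category SR) — within limit.
The segregation rule (Category FL with Category CG) does not apply to Category FL with Category SR.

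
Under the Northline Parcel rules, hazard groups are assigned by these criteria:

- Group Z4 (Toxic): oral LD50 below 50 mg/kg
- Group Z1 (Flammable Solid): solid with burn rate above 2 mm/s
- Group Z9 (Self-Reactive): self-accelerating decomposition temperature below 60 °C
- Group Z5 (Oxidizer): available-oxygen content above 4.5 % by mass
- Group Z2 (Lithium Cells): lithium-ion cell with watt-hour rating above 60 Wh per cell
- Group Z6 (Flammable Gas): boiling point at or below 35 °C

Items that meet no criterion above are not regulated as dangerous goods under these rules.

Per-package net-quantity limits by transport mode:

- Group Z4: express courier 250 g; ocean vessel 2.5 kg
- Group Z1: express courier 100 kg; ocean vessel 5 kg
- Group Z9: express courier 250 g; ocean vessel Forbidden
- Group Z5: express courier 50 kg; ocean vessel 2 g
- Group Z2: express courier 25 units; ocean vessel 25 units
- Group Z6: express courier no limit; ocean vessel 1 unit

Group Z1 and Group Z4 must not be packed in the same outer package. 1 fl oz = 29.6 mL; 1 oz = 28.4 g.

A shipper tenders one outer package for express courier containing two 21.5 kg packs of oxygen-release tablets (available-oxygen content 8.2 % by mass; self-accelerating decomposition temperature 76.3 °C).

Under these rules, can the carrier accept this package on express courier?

Yes

Oxygen-release tablets: available-oxygen content 8.2 % by mass > 4.5 % by mass → Group Z5 (Oxidizer).
Group Z5 quantity: two 21.5 kg packs = 43 kg.
43 kg ≤ 50 kg (express courier limit, Group Z5) — within limit.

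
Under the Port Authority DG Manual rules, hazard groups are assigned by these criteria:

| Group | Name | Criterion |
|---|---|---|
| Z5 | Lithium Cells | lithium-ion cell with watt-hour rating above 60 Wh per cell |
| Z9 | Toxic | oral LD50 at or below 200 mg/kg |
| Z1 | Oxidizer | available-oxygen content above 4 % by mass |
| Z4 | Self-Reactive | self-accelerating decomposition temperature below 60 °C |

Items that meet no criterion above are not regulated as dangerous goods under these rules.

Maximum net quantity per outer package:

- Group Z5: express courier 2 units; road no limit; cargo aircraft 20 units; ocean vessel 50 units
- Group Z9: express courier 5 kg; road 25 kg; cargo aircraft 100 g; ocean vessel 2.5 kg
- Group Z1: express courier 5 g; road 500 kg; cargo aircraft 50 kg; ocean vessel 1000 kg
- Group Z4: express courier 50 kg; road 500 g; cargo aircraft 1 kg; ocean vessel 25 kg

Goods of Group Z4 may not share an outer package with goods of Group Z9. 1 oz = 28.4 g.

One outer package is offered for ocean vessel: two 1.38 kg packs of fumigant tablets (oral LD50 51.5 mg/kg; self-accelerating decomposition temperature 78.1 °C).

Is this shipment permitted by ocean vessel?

The fumigant tablets have oral LD50 51.5 mg/kg, which is ≤ 200 mg/kg, so they are Group Z9 (Toxic).
Group Z9 quantity: two 1.38 kg packs = 2.76 kg.
That exceeds the Group Z9 ocean vessel limit of 2.5 kg.

No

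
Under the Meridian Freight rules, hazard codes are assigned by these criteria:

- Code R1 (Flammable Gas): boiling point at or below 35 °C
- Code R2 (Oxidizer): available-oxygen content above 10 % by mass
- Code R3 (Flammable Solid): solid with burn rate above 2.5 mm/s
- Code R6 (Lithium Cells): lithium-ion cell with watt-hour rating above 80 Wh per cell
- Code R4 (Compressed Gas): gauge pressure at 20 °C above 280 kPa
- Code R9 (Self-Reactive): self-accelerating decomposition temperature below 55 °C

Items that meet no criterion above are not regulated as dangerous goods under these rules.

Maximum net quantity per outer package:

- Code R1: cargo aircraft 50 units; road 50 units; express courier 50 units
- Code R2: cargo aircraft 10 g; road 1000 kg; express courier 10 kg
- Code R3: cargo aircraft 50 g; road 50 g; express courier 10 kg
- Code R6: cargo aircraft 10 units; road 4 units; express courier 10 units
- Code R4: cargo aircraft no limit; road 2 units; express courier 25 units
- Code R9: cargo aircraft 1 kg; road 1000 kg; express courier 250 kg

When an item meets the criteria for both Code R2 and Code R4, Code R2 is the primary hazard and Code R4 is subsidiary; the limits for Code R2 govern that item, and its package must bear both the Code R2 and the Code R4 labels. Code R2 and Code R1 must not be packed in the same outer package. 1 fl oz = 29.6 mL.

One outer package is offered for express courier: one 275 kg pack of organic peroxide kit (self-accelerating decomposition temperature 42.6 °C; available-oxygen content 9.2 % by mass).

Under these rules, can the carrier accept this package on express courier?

Organic peroxide kit: self-accelerating decomposition temperature 42.6 °C < 55 °C → Code R9 (Self-Reactive).
Code R9 quantity: 275 kg.
275 kg > 250 kg (express courier limit, Code R9) — over the limit.

No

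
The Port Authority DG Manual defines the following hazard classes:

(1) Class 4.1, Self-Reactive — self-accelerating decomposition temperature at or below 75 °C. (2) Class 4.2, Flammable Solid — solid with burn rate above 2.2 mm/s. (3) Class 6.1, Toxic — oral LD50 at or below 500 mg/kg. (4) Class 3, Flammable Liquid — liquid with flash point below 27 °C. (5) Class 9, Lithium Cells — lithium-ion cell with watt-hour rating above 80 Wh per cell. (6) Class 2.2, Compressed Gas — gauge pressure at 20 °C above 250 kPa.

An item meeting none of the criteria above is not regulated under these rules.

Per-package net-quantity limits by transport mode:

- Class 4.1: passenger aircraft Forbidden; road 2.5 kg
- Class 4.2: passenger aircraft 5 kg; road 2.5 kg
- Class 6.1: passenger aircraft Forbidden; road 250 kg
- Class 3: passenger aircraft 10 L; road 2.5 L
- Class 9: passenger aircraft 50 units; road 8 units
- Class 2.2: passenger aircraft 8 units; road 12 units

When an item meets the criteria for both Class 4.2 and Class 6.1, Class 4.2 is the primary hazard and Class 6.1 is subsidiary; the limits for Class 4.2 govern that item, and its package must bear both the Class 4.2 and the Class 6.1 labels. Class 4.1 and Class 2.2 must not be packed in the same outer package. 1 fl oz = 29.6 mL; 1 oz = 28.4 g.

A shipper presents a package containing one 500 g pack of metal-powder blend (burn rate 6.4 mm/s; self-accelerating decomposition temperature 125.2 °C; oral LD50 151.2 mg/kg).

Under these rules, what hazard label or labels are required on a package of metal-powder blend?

Metal-powder blend: burn rate 6.4 mm/s > 2.2 mm/s → Class 4.2 (Flammable Solid).
Oral LD50 151.2 mg/kg meets the Class 6.1 criterion (Toxic), so the metal-powder blend is Class 6.1.
By the precedence rule Class 4.2 is primary and Class 6.1 is subsidiary, and that rule requires both labels on the package.

Class 4.2 and 6.1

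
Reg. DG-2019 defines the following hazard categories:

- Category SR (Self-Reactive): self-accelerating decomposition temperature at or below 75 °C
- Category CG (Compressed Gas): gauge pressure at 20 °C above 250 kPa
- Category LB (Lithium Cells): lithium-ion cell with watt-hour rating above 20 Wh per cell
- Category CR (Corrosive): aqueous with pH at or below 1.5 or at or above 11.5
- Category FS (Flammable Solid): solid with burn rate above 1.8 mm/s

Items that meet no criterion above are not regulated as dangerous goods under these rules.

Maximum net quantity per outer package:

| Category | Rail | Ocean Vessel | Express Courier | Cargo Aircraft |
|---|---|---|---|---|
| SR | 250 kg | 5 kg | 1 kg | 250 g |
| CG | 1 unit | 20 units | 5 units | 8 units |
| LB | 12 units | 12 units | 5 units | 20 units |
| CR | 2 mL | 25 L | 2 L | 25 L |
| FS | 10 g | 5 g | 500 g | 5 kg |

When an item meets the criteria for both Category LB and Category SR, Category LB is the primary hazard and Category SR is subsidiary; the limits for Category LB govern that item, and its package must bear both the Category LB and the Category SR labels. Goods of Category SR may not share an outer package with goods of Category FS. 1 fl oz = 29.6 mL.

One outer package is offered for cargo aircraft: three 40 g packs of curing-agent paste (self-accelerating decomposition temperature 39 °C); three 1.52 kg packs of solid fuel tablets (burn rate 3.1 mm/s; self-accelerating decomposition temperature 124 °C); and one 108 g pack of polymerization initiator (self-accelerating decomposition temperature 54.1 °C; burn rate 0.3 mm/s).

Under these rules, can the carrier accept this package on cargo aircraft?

The curing-agent paste has self-accelerating decomposition temperature 39 °C, which is ≤ 75 °C, so it is Category SR (Self-Reactive).
With burn rate 3.1 mm/s (> 1.8 mm/s), the solid fuel tablets fall in Category FS.
The polymerization initiator has self-accelerating decomposition temperature 54.1 °C, which is ≤ 75 °C, so it is Category SR (Self-Reactive).
Category SR net quantity: (three 40 g packs = 120 g) + 108 g = 228 g.
228 g is within the cargo aircraft limit of 250 g for Category SR.
Category FS quantity: three 1.52 kg packs = 4.56 kg.
4.56 kg is within the cargo aircraft limit of 5 kg for Category FS.
Category SR and Category FS may not share an outer package.

No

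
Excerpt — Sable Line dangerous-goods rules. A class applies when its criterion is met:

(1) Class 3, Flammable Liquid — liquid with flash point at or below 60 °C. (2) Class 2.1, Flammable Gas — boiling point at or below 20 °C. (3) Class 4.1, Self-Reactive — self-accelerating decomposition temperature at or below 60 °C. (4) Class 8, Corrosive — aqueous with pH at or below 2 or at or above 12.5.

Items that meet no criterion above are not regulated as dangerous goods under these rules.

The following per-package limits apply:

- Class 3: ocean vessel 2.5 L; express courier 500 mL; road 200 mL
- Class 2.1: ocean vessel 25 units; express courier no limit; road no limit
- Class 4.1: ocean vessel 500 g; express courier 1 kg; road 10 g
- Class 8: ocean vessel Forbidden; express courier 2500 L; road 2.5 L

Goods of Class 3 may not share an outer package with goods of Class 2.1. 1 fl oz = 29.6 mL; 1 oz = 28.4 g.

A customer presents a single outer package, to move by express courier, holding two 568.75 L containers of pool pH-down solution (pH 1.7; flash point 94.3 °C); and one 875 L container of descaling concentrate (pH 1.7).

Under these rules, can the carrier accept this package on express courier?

The pool pH-down solution has pH 1.7, which is ≤ 2, so it is Class 8 (Corrosive).
pH 1.7 meets the Class 8 criterion (Corrosive), so the descaling concentrate is Class 8.
Class 8 net quantity: (two 568.75 L containers = 1137.5 L) + 875 L = 2012.5 L.
2012.5 L is within the express courier limit of 2500 L for Class 8.

Yes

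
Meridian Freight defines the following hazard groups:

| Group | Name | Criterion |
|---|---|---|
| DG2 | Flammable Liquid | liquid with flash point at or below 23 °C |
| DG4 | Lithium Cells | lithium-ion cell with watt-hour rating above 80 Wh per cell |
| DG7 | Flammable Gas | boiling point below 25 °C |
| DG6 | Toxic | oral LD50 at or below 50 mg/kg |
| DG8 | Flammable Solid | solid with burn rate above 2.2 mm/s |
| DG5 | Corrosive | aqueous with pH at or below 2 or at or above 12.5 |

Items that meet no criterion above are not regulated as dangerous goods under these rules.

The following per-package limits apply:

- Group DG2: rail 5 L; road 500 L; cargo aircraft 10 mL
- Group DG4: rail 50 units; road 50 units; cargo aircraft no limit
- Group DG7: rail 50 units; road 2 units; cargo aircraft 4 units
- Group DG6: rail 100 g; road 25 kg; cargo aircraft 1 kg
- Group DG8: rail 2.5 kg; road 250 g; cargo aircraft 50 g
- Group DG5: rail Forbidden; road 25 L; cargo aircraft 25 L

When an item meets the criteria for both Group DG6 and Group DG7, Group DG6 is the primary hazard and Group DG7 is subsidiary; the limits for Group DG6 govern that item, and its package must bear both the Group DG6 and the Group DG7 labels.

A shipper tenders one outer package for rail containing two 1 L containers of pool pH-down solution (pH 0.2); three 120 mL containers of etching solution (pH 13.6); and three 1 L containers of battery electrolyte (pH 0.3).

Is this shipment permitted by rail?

The pool pH-down solution has pH 0.2, which is ≤ 2, so it is Group DG5 (Corrosive).
Etching solution: pH 13.6 ≥ 12.5 → Group DG5 (Corrosive).
With pH 0.3 (≤ 2), the battery electrolyte falls in Group DG5.
Group DG5 net quantity: (two 1 L containers = 2 L) + (three 120 mL containers = 360 mL) + (three 1 L containers = 3 L) = 5.36 L.
Group DG5 is Forbidden by rail.

No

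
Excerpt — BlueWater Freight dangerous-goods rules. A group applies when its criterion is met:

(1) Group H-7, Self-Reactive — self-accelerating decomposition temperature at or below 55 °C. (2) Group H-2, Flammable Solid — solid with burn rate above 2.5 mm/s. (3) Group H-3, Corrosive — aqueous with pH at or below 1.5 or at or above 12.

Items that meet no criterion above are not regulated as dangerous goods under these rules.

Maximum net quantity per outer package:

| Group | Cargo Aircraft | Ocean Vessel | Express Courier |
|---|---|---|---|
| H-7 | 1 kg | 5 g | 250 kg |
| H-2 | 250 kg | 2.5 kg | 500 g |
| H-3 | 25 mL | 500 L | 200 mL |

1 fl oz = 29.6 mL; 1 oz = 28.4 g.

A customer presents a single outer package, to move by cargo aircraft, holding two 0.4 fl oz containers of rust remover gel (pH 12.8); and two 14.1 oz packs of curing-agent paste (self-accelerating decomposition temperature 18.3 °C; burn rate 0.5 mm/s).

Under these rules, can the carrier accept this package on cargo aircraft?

With pH 12.8 (≥ 12), the rust remover gel falls in Group H-3.
The curing-agent paste has self-accelerating decomposition temperature 18.3 °C, which is ≤ 55 °C, so it is Group H-7 (Self-Reactive).
Group H-3 quantity: two 0.4 fl oz containers = 23.68 mL.
That is within the Group H-3 cargo aircraft limit of 25 mL.
Group H-7 quantity: two 14.1 oz packs = 800.88 g.
800.88 g ≤ 1 kg (cargo aircraft limit, Group H-7) — within limit.
Every hazard group is within its cargo aircraft limit and no segregation rule is violated.

Yes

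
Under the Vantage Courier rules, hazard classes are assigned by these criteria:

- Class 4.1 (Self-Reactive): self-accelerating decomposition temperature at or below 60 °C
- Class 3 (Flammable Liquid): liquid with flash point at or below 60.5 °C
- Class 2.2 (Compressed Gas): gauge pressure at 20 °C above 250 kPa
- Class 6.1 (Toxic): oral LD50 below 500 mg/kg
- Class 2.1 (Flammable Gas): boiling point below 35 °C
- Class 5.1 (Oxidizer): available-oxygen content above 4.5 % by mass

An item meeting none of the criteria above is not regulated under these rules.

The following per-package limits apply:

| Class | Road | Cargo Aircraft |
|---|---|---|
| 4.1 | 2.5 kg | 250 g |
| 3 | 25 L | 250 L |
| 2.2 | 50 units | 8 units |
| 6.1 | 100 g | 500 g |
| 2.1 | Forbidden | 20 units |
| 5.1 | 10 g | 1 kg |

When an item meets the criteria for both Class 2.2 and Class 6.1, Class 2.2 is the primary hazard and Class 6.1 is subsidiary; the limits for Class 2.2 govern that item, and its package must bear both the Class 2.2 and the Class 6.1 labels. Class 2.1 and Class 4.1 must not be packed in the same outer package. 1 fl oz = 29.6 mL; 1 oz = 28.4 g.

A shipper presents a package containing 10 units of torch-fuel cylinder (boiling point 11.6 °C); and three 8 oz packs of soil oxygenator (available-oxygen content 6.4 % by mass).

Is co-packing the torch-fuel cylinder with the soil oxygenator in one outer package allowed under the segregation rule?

Yes

With boiling point 11.6 °C (< 35 °C), the torch-fuel cylinder falls in Class 2.1.
With available-oxygen content 6.4 % by mass (> 4.5 % by mass), the soil oxygenator falls in Class 5.1.
No segregation rule bars Class 2.1 with Class 5.1.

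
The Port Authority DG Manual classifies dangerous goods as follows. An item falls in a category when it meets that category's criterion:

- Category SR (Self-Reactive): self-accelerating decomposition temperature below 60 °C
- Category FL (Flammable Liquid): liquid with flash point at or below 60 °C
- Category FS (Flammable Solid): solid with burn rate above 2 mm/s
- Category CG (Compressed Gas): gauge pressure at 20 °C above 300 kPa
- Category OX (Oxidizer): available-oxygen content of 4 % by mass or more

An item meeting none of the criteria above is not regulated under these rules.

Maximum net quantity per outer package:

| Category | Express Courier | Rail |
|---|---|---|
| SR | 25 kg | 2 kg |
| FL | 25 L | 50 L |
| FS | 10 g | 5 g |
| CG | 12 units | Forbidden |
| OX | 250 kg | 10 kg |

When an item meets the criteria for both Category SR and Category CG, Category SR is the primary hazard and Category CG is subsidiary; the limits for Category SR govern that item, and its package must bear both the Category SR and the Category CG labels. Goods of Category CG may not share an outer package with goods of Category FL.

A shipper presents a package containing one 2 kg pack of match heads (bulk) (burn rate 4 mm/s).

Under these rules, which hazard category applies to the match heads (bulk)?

Category FS

With burn rate 4 mm/s (> 2 mm/s), the match heads (bulk) fall in Category FS.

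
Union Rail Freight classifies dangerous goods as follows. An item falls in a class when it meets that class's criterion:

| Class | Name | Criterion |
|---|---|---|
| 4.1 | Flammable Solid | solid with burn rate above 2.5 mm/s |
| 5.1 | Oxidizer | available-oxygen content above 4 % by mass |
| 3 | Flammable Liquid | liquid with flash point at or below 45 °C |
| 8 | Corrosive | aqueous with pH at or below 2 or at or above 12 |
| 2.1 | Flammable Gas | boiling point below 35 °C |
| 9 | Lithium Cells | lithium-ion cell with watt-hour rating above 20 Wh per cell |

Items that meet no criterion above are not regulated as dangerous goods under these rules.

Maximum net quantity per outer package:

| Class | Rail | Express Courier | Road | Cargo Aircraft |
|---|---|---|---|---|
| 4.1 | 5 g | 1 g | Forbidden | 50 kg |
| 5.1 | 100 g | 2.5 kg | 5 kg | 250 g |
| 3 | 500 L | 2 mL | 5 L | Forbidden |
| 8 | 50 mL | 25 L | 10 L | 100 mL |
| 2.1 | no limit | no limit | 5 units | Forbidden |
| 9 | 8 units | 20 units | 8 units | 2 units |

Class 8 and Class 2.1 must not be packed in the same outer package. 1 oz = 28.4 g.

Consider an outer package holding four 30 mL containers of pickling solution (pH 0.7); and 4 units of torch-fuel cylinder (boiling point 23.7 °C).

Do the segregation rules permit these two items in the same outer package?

No

Pickling solution: pH 0.7 ≤ 2 → Class 8 (Corrosive).
Boiling point 23.7 °C meets the Class 2.1 criterion (Flammable Gas), so the torch-fuel cylinder is Class 2.1.
Class 8 and Class 2.1 may not share an outer package.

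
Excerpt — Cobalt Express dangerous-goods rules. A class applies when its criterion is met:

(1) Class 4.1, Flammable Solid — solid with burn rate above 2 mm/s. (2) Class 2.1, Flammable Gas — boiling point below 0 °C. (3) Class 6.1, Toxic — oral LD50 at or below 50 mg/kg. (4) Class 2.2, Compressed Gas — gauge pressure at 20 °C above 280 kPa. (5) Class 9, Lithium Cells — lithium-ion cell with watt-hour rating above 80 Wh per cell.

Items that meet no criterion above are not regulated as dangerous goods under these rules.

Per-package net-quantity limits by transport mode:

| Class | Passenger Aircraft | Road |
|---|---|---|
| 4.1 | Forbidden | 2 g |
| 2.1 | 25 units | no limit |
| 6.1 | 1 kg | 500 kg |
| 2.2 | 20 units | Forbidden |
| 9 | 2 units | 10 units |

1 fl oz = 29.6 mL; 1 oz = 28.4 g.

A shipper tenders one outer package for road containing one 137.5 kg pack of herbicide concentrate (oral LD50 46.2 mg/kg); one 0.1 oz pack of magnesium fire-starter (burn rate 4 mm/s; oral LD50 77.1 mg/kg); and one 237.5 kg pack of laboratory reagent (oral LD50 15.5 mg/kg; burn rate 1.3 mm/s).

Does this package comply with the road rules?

No

Herbicide concentrate: oral LD50 46.2 mg/kg ≤ 50 mg/kg → Class 6.1 (Toxic).
With burn rate 4 mm/s (> 2 mm/s), the magnesium fire-starter falls in Class 4.1.
Laboratory reagent: oral LD50 15.5 mg/kg ≤ 50 mg/kg → Class 6.1 (Toxic).
Total Class 6.1: 137.5 kg + 237.5 kg = 375 kg.
That is within the Class 6.1 road limit of 500 kg.
Class 4.1 quantity: one 0.1 oz pack = 2.84 g.
2.84 g > 2 g (road limit, Class 4.1) — over the limit.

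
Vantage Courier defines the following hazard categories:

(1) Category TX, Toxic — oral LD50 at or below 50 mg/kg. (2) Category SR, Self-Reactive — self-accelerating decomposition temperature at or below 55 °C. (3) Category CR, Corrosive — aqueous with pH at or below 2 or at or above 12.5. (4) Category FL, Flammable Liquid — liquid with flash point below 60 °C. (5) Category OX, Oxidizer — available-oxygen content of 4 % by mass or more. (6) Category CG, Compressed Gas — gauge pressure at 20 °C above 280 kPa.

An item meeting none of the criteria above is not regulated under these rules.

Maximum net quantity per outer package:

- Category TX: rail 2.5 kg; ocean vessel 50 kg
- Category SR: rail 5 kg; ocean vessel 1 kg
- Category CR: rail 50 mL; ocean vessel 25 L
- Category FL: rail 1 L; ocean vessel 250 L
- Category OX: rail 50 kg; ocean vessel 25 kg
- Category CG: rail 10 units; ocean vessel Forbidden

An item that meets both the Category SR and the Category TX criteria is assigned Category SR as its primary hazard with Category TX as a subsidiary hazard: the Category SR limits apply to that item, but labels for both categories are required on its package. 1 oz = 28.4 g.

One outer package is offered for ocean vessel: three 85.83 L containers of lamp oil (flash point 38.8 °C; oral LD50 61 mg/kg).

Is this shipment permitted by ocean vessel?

No

With flash point 38.8 °C (< 60 °C), the lamp oil falls in Category FL.
Category FL quantity: three 85.83 L containers = 257.49 L.
That exceeds the Category FL ocean vessel limit of 250 L.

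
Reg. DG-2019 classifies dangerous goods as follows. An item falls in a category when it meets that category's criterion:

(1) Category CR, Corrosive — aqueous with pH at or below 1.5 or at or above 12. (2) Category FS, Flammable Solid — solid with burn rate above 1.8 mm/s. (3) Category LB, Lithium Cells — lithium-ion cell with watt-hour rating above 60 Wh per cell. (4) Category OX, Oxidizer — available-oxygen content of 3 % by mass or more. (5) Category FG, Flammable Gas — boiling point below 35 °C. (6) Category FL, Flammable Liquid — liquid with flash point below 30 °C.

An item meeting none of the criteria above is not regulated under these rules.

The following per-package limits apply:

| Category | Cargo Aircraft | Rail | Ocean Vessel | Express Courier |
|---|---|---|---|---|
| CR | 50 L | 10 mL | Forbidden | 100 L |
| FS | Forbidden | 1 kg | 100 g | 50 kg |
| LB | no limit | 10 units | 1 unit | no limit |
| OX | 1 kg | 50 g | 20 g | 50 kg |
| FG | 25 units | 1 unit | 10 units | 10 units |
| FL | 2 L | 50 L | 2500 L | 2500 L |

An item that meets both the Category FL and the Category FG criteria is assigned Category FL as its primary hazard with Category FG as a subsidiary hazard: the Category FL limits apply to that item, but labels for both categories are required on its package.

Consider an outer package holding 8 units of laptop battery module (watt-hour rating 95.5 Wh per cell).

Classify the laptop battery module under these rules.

Category LB

The laptop battery module has watt-hour rating 95.5 Wh per cell, which is > 60 Wh per cell, so it is Category LB (Lithium Cells).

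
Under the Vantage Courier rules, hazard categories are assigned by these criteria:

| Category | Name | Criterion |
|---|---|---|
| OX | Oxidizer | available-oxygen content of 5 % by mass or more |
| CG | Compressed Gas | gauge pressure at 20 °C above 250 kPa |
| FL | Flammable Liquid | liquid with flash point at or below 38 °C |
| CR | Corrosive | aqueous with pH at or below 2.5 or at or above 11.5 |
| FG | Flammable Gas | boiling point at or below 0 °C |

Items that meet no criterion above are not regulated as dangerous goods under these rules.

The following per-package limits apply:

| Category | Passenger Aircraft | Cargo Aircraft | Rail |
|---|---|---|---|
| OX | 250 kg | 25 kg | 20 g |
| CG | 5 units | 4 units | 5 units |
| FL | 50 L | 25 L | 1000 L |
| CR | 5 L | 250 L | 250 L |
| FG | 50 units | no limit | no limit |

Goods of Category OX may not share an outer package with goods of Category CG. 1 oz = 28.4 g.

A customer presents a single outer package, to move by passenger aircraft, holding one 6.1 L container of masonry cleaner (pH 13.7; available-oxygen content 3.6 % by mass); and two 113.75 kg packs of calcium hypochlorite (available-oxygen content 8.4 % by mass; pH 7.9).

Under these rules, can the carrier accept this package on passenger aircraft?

No

pH 13.7 meets the Category CR criterion (Corrosive), so the masonry cleaner is Category CR.
The calcium hypochlorite has available-oxygen content 8.4 % by mass, which is ≥ 5 % by mass, so it is Category OX (Oxidizer).
Category CR quantity: 6.1 L.
6.1 L exceeds the passenger aircraft limit of 5 L for Category CR.
Category OX quantity: two 113.75 kg packs = 227.5 kg.
That is within the Category OX passenger aircraft limit of 250 kg.
The segregation rule (Category OX with Category CG) does not apply to Category CR with Category OX.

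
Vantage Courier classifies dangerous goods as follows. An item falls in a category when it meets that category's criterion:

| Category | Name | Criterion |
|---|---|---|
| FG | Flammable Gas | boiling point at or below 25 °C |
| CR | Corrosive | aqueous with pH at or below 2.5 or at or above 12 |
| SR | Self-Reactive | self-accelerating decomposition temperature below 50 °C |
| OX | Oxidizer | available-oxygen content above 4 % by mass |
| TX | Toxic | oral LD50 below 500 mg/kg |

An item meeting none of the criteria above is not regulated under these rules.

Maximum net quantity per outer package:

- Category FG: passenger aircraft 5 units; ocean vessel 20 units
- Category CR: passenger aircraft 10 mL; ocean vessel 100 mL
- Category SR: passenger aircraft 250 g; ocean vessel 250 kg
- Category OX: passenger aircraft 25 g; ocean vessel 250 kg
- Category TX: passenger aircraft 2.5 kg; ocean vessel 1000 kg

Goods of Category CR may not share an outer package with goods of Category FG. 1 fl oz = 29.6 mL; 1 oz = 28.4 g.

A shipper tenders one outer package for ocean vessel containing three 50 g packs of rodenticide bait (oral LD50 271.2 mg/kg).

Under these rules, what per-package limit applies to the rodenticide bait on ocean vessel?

The rodenticide bait has oral LD50 271.2 mg/kg, which is < 500 mg/kg, so it is Category TX (Toxic).
The ocean vessel limit for Category TX is 1000 kg.

1000 kg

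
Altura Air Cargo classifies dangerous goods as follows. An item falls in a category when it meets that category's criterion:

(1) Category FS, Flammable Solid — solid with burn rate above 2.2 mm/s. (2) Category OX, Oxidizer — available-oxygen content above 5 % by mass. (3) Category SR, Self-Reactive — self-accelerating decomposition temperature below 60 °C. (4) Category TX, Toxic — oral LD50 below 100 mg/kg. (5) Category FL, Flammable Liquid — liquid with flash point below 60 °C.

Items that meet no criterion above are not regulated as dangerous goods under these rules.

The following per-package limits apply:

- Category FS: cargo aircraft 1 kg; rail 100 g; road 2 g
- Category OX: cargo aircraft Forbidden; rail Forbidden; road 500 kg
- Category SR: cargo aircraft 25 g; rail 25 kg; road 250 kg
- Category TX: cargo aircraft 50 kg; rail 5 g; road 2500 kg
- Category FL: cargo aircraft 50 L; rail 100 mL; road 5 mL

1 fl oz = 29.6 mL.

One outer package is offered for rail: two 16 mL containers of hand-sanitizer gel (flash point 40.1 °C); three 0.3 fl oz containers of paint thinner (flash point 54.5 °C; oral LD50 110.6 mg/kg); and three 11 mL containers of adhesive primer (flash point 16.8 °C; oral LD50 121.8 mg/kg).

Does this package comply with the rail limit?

Yes

With flash point 40.1 °C (< 60 °C), the hand-sanitizer gel falls in Category FL.
Flash point 54.5 °C meets the Category FL criterion (Flammable Liquid), so the paint thinner is Category FL.
With flash point 16.8 °C (< 60 °C), the adhesive primer falls in Category FL.
Total Category FL: (two 16 mL containers = 32 mL) + (three 0.3 fl oz containers = 26.64 mL) + (three 11 mL containers = 33 mL) = 91.64 mL.
91.64 mL ≤ 100 mL (rail limit, Category FL) — within limit.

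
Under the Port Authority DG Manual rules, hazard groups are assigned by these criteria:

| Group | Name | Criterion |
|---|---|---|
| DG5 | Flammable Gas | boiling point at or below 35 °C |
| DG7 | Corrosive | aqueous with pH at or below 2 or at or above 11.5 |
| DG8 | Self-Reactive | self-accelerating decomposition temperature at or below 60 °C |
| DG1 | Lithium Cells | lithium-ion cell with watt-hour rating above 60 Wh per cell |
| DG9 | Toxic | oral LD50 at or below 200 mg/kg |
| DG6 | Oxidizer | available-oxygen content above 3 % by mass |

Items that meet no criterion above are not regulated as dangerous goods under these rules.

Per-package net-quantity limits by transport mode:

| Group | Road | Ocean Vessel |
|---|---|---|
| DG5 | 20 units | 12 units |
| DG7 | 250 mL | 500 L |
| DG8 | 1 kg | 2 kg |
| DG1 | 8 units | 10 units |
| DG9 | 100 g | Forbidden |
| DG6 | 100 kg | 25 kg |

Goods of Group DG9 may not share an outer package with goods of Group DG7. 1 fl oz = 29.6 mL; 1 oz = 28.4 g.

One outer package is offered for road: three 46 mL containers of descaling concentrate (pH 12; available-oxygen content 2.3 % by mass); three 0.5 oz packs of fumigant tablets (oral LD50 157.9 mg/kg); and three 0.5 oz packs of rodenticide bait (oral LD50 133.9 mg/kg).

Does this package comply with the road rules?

The descaling concentrate has pH 12, which is ≥ 11.5, so it is Group DG7 (Corrosive).
Fumigant tablets: oral LD50 157.9 mg/kg ≤ 200 mg/kg → Group DG9 (Toxic).
With oral LD50 133.9 mg/kg (≤ 200 mg/kg), the rodenticide bait falls in Group DG9.
Total Group DG9: (three 0.5 oz packs = 42.6 g) + (three 0.5 oz packs = 42.6 g) = 85.2 g.
That is within the Group DG9 road limit of 100 g.
Group DG7 quantity: three 46 mL containers = 138 mL.
138 mL ≤ 250 mL (road limit, Group DG7) — within limit.
Group DG9 and Group DG7 may not share an outer package.

No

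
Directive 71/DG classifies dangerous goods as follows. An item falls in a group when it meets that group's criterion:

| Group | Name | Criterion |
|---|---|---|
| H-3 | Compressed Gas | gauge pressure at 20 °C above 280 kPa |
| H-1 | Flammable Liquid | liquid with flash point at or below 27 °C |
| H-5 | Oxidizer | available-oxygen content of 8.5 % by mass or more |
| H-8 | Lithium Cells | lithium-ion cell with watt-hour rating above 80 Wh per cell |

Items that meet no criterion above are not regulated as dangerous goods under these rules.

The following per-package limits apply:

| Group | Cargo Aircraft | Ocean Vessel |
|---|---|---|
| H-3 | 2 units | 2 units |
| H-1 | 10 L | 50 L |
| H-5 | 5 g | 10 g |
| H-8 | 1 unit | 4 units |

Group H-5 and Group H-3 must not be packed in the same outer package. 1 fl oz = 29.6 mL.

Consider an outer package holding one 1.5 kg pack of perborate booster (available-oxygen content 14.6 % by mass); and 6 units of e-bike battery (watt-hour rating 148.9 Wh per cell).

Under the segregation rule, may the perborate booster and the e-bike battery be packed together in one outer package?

Yes

The perborate booster has available-oxygen content 14.6 % by mass, which is ≥ 8.5 % by mass, so it is Group H-5 (Oxidizer).
Watt-hour rating 148.9 Wh per cell meets the Group H-8 criterion (Lithium Cells), so the e-bike battery is Group H-8.
No segregation rule bars Group H-5 with Group H-8.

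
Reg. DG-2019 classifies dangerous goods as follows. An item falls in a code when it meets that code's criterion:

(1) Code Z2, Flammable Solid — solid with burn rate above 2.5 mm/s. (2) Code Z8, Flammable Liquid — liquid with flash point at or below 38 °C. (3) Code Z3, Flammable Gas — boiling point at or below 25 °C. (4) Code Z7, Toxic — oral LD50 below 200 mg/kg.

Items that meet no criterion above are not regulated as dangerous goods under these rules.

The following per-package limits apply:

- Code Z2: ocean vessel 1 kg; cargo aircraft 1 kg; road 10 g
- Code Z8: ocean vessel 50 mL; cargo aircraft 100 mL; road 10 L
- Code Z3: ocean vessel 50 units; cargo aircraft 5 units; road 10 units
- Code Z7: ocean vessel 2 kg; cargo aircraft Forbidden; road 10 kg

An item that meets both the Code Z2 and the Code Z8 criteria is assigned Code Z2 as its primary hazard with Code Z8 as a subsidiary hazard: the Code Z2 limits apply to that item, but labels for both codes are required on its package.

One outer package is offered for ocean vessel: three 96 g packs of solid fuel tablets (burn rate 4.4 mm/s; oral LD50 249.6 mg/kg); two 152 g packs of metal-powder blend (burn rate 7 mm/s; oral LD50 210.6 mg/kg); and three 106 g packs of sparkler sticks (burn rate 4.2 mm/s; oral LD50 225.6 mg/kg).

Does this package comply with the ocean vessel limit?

The solid fuel tablets have burn rate 4.4 mm/s, which is > 2.5 mm/s, so they are Code Z2 (Flammable Solid).
The metal-powder blend has burn rate 7 mm/s, which is > 2.5 mm/s, so it is Code Z2 (Flammable Solid).
With burn rate 4.2 mm/s (> 2.5 mm/s), the sparkler sticks fall in Code Z2.
Code Z2 net quantity: (three 96 g packs = 288 g) + (two 152 g packs = 304 g) + (three 106 g packs = 318 g) = 910 g.
910 g is within the ocean vessel limit of 1 kg for Code Z2.

Yes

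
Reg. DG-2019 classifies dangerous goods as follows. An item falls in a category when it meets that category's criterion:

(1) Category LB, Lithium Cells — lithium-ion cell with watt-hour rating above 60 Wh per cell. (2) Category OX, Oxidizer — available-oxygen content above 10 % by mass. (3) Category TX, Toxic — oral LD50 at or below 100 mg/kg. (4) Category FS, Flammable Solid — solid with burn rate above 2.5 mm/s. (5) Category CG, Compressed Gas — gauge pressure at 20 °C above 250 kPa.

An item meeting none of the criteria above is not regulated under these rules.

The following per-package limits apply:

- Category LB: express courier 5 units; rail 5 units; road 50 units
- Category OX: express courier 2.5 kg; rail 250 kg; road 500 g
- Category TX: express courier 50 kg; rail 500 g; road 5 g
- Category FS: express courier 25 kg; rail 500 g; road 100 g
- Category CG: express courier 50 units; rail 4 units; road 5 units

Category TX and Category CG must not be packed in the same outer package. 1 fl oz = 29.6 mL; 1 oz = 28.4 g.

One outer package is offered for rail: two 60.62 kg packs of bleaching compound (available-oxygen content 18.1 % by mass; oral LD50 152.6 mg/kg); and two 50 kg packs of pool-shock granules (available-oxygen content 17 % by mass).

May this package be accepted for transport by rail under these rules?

Available-oxygen content 18.1 % by mass meets the Category OX criterion (Oxidizer), so the bleaching compound is Category OX.
The pool-shock granules have available-oxygen content 17 % by mass, which is > 10 % by mass, so they are Category OX (Oxidizer).
Category OX net quantity: (two 60.62 kg packs = 121.24 kg) + (two 50 kg packs = 100 kg) = 221.24 kg.
That is within the Category OX rail limit of 250 kg.

Yes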